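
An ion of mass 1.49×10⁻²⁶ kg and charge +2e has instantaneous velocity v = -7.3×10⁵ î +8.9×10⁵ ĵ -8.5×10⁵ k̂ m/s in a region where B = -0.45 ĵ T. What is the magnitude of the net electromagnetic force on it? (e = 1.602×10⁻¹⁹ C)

|F| ≈ 1.62×10⁻¹³ N

v×B = (-3.82×10⁵, 0, 3.28×10⁵) N/C.
F = q v×B = (3.204×10⁻¹⁹ C)·(-3.82×10⁵, 0, 3.28×10⁵) = (-1.23×10⁻¹³, 0, 1.05×10⁻¹³) N.
|F| = 1.62×10⁻¹³ N.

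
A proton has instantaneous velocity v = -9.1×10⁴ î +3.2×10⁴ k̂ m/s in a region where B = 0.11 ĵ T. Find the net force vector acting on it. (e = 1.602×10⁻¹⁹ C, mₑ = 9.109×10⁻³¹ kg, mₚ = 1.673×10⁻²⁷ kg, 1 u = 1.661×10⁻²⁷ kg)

F ≈ (-5.64×10⁻¹⁶, 0, -1.60×10⁻¹⁵) N

v×B = (-3520, 0, -1.00×10⁴) N/C.
F = q v×B = (1.602×10⁻¹⁹ C)·(-3520, 0, -1.00×10⁴) = (-5.64×10⁻¹⁶, 0, -1.60×10⁻¹⁵) N.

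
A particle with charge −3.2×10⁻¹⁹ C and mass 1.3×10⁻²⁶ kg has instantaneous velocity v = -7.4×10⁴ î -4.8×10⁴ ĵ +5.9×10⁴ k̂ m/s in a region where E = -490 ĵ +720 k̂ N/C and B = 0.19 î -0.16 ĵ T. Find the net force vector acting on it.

v×B = (9440, 1.12×10⁴, 2.10×10⁴) N/C.
E + v×B = (9440, 1.07×10⁴, 2.17×10⁴) N/C.
F = q(E + v×B) = (−3.2×10⁻¹⁹ C)·(9440, 1.07×10⁴, 2.17×10⁴) = (-3.02×10⁻¹⁵, -3.43×10⁻¹⁵, -6.94×10⁻¹⁵) N.

F ≈ (-3.02×10⁻¹⁵, -3.43×10⁻¹⁵, -6.94×10⁻¹⁵) N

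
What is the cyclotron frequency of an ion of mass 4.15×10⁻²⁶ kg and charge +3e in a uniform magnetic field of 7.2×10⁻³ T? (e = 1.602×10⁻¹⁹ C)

f ≈ 1.3×10⁴ Hz

f = |q|B/(2πm).
f = (4.806×10⁻¹⁹)(7.2×10⁻³)/(2π·4.15×10⁻²⁶) ≈ 1.3×10⁴ Hz.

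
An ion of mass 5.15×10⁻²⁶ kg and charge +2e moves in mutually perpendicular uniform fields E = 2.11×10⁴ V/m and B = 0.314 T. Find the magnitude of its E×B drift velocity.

v_d ≈ 6.72×10⁴ m/s

The E×B drift speed is v_d = E/B.
v_d = 2.11×10⁴/0.314 = 6.72×10⁴ m/s.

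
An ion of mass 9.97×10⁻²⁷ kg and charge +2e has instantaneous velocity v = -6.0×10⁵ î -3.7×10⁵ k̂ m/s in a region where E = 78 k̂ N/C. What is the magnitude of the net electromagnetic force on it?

|F| ≈ 2.50×10⁻¹⁷ N

Only an electric field acts, so F = qE = (3.204×10⁻¹⁹ C)·(0, 0, 78.0) = (0, 0, 2.50×10⁻¹⁷) N.
|F| = 2.50×10⁻¹⁷ N.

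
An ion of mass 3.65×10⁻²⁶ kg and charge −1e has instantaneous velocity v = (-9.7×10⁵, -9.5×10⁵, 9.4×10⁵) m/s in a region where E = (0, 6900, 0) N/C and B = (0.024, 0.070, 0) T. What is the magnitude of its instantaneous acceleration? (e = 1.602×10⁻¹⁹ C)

v×B = (-6.58×10⁴, 2.26×10⁴, -4.51×10⁴) N/C.
E + v×B = (-6.58×10⁴, 2.95×10⁴, -4.51×10⁴) N/C.
F = q(E + v×B) = (−1.602×10⁻¹⁹ C)·(-6.58×10⁴, 2.95×10⁴, -4.51×10⁴) = (1.05×10⁻¹⁴, -4.72×10⁻¹⁵, 7.23×10⁻¹⁵) N.
|a| = |F|/m = 1.362×10⁻¹⁴/3.65×10⁻²⁶ ≈ 3.73×10¹¹ m/s².

|a| ≈ 3.73×10¹¹ m/s²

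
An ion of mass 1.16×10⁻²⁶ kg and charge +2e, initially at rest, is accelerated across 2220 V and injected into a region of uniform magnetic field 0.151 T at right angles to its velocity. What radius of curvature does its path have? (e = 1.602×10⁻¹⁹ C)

Acceleration: |q|V = ½mv² ⇒ v = √(2|q|V/m) = √(2·3.204×10⁻¹⁹·2220/1.16×10⁻²⁶) ≈ 3.502×10⁵ m/s.
In the field: r = mv/(|q|B) = (1.16×10⁻²⁶)(3.502×10⁵)/((3.204×10⁻¹⁹)(0.151)) ≈ 0.0840 m.

r ≈ 0.0840 m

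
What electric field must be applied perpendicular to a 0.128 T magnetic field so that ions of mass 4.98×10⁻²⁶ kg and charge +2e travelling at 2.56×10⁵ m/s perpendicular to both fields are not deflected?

E = 3.28×10⁴ V/m

For straight-line motion qE = qvB, so E = vB.
E = 2.56×10⁵ × 0.128 = 3.28×10⁴ V/m.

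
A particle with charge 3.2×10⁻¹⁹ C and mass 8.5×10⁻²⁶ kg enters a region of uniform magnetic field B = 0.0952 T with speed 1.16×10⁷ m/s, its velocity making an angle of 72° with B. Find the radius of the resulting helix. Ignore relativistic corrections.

r ≈ 30.8 m

v⊥ = v sinθ = 1.16×10⁷·sin72° ≈ 1.103×10⁷ m/s.
r = m v⊥/(|q|B) = (8.5×10⁻²⁶)(1.103×10⁷)/((3.2×10⁻¹⁹)(0.0952)) ≈ 30.8 m.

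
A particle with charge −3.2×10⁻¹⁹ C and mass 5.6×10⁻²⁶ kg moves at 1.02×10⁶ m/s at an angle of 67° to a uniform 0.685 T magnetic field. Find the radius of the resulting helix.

r ≈ 0.240 m

v⊥ = v sinθ = 1.02×10⁶·sin67° ≈ 9.389×10⁵ m/s.
r = m v⊥/(|q|B) = (5.6×10⁻²⁶)(9.389×10⁵)/((3.2×10⁻¹⁹)(0.685)) ≈ 0.240 m.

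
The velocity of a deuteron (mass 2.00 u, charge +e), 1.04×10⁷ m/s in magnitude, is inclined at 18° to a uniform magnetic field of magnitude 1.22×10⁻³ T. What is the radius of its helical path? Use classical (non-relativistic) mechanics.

r ≈ 54.6 m

v⊥ = v sinθ = 1.04×10⁷·sin18° ≈ 3.214×10⁶ m/s.
r = m v⊥/(|q|B) = (3.322×10⁻²⁷)(3.214×10⁶)/((1.602×10⁻¹⁹)(1.22×10⁻³)) ≈ 54.6 m.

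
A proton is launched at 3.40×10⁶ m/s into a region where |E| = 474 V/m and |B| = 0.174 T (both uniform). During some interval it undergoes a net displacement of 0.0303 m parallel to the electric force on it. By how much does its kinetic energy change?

The magnetic force is always ⟂ v and does no work; only the electric force changes KE.
ΔKE = F_E · d = |q|E d = (1.602×10⁻¹⁹)(474)(0.0303) ≈ 2.30×10⁻¹⁸ J.

ΔKE ≈ 2.30×10⁻¹⁸ J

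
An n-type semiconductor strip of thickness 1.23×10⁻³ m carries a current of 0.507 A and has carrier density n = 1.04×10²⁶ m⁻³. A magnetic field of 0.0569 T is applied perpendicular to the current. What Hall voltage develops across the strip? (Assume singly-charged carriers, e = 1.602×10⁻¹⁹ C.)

V_H = IB/(n e t).
V_H = (0.507)(0.0569)/((1.04×10²⁶)(1.602×10⁻¹⁹)(1.23×10⁻³)) ≈ 1.41×10⁻⁶ V.

V_H ≈ 1.41×10⁻⁶ V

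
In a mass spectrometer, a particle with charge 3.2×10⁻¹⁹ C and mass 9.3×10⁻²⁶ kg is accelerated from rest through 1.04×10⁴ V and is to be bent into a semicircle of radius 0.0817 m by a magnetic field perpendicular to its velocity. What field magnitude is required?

v = √(2|q|V/m) = √(2·3.2×10⁻¹⁹·1.04×10⁴/9.3×10⁻²⁶) ≈ 2.675×10⁵ m/s.
B = mv/(|q|r) = (9.3×10⁻²⁶)(2.675×10⁵)/((3.2×10⁻¹⁹)(0.0817)) ≈ 0.952 T.

B ≈ 0.952 T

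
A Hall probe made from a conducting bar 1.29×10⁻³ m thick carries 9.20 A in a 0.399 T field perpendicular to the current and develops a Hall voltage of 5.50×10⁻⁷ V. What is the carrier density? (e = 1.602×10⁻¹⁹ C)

From V_H = IB/(n e t), n = IB/(V_H e t).
n = (9.20)(0.399)/((5.50×10⁻⁷)(1.602×10⁻¹⁹)(1.29×10⁻³)) ≈ 3.23×10²⁸ m⁻³.

n ≈ 3.23×10²⁸ m⁻³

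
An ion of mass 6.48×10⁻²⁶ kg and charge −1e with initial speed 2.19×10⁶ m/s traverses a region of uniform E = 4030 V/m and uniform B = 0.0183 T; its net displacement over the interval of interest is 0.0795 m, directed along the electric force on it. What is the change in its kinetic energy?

The magnetic force is always ⟂ v and does no work; only the electric force changes KE.
ΔKE = F_E · d = |q|E d = (1.602×10⁻¹⁹)(4030)(0.0795) ≈ 5.13×10⁻¹⁷ J.

ΔKE ≈ 5.13×10⁻¹⁷ J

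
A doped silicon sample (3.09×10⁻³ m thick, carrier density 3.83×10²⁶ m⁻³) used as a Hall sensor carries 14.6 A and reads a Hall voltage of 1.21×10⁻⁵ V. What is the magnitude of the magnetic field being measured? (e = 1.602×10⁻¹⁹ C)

B ≈ 0.157 T

From V_H = IB/(n e t), B = V_H n e t / I.
B = (1.21×10⁻⁵)(3.83×10²⁶)(1.602×10⁻¹⁹)(3.09×10⁻³)/14.6 ≈ 0.157 T.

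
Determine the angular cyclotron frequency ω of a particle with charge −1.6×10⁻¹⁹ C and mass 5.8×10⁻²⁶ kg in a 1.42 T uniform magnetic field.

ω = |q|B/m.
ω = (1.6×10⁻¹⁹)(1.42)/5.8×10⁻²⁶ ≈ 3.92×10⁶ rad/s.

ω ≈ 3.92×10⁶ rad/s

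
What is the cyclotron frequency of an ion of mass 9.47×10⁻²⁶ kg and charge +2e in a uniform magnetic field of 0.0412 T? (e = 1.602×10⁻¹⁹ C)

f = |q|B/(2πm).
f = (3.204×10⁻¹⁹)(0.0412)/(2π·9.47×10⁻²⁶) ≈ 2.22×10⁴ Hz.

f ≈ 2.22×10⁴ Hz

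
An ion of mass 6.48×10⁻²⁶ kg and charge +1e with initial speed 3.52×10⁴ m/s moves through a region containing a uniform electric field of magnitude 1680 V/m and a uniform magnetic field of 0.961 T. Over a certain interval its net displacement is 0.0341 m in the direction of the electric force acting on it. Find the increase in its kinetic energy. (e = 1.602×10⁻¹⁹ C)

The magnetic force is always ⟂ v and does no work; only the electric force changes KE.
ΔKE = F_E · d = |q|E d = (1.602×10⁻¹⁹)(1680)(0.0341) ≈ 9.18×10⁻¹⁸ J.

ΔKE ≈ 9.18×10⁻¹⁸ J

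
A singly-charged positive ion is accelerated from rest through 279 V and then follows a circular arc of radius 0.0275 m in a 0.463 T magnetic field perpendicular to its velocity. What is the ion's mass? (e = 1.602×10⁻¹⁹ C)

Combine |q|V = ½mv² and r = mv/(|q|B): eliminate v to get m = qB²r²/(2V).
m = (1.602×10⁻¹⁹)(0.463)²(0.0275)²/(2·279) ≈ 4.65×10⁻²⁶ kg.

m ≈ 4.65×10⁻²⁶ kg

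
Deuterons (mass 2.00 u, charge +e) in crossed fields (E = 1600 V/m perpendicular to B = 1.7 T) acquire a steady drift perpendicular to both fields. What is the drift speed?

In crossed fields the guiding centre drifts at v_d = |E×B|/B² = E/B, independent of charge and mass.
v_d = 1600/1.7 = 940 m/s.

v_d ≈ 940 m/s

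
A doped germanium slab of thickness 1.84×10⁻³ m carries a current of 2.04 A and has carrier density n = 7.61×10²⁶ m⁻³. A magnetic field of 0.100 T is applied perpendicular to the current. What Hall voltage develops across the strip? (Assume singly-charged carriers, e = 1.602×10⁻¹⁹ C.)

V_H = IB/(n e t).
V_H = (2.04)(0.100)/((7.61×10²⁶)(1.602×10⁻¹⁹)(1.84×10⁻³)) ≈ 9.09×10⁻⁷ V.

V_H ≈ 9.09×10⁻⁷ V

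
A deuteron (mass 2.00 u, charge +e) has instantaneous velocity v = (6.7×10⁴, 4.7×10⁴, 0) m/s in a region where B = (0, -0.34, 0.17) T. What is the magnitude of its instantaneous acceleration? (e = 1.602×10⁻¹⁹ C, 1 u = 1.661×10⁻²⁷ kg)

v×B = (7990, -1.14×10⁴, -2.28×10⁴) N/C.
F = q v×B = (1.602×10⁻¹⁹ C)·(7990, -1.14×10⁴, -2.28×10⁴) = (1.28×10⁻¹⁵, -1.82×10⁻¹⁵, -3.65×10⁻¹⁵) N.
|a| = |F|/m = 4.276×10⁻¹⁵/3.322×10⁻²⁷ ≈ 1.29×10¹² m/s².

|a| ≈ 1.29×10¹² m/s²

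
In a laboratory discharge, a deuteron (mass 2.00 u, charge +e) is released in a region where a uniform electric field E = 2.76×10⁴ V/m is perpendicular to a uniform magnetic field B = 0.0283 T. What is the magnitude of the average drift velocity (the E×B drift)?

The steady drift has the magnetic force balancing the electric force, so v_d = E/B.
v_d = 2.76×10⁴/0.0283 = 9.75×10⁵ m/s.

v_d ≈ 9.75×10⁵ m/s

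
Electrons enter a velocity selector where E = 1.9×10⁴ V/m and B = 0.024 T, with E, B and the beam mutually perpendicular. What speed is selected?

v = 7.9×10⁵ m/s

For undeflected motion the electric and magnetic forces balance: qE = qvB.
v = E/B = 1.9×10⁴/0.024 = 7.9×10⁵ m/s.
The result is independent of the particle's charge and mass.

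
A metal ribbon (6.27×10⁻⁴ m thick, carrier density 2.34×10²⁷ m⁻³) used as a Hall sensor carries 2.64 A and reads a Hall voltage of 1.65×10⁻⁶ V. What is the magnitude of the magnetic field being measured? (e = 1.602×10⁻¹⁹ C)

B ≈ 0.147 T

From V_H = IB/(n e t), B = V_H n e t / I.
B = (1.65×10⁻⁶)(2.34×10²⁷)(1.602×10⁻¹⁹)(6.27×10⁻⁴)/2.64 ≈ 0.147 T.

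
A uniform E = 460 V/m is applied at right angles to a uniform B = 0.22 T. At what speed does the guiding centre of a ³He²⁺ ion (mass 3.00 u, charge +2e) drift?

v_d ≈ 2100 m/s

The E×B drift speed is v_d = E/B.
v_d = 460/0.22 = 2100 m/s.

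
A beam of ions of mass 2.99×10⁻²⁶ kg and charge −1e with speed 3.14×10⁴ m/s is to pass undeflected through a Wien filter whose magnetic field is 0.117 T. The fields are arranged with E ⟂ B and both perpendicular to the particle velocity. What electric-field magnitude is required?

For straight-line motion qE = qvB, so E = vB.
E = 3.14×10⁴ × 0.117 = 3670 V/m.

E = 3670 V/m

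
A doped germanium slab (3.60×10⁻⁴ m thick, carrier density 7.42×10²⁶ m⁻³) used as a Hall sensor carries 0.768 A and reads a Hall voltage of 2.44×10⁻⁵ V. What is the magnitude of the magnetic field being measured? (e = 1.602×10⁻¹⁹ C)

From V_H = IB/(n e t), B = V_H n e t / I.
B = (2.44×10⁻⁵)(7.42×10²⁶)(1.602×10⁻¹⁹)(3.60×10⁻⁴)/0.768 ≈ 1.36 T.

B ≈ 1.36 T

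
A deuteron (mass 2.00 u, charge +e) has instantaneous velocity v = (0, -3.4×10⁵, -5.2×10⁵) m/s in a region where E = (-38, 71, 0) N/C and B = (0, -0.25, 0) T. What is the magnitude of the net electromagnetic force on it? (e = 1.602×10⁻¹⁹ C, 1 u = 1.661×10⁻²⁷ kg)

|F| ≈ 2.08×10⁻¹⁴ N

v×B = (-1.30×10⁵, 0, 0) N/C.
E + v×B = (-1.30×10⁵, 71.0, 0) N/C.
F = q(E + v×B) = (1.602×10⁻¹⁹ C)·(-1.30×10⁵, 71.0, 0) = (-2.08×10⁻¹⁴, 1.14×10⁻¹⁷, 0) N.
|F| = 2.08×10⁻¹⁴ N.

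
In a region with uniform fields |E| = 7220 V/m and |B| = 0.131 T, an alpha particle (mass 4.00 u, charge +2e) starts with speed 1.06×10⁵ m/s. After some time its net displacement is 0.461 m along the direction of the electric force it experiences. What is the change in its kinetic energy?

The magnetic force is always ⟂ v and does no work; only the electric force changes KE.
ΔKE = F_E · d = |q|E d = (3.204×10⁻¹⁹)(7220)(0.461) ≈ 1.07×10⁻¹⁵ J.

ΔKE ≈ 1.07×10⁻¹⁵ J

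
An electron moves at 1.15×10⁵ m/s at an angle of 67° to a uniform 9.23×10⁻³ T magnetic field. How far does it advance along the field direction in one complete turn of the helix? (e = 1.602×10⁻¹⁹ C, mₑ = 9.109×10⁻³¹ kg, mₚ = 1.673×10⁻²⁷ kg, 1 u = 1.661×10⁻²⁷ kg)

p ≈ 1.74×10⁻⁴ m

v∥ = v cosθ = 1.15×10⁵·cos67° ≈ 4.493×10⁴ m/s.
T = 2πm/(|q|B) = 2π(9.109×10⁻³¹)/((1.602×10⁻¹⁹)(9.23×10⁻³)) ≈ 3.871×10⁻⁹ s.
pitch = v∥ T = (4.493×10⁴)(3.871×10⁻⁹) ≈ 1.74×10⁻⁴ m.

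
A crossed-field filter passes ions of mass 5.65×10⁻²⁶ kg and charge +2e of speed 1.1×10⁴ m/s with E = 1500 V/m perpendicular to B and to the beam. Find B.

Balance of forces in the selector: qE = qvB ⇒ B = E/v.
B = 1500/1.1×10⁴ = 0.14 T.

B = 0.14 T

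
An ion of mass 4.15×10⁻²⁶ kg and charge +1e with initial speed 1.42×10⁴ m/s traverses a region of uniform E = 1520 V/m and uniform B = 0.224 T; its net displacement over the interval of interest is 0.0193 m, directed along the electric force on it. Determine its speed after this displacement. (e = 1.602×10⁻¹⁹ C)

v_f ≈ 2.07×10⁴ m/s

B does no work; ΔKE = |q|E d.
½mv_f² = ½mv₀² + |q|Ed = ½(4.15×10⁻²⁶)(1.42×10⁴)² + (1.602×10⁻¹⁹)(1520)(0.0193) ≈ 4.184×10⁻¹⁸ J + 4.700×10⁻¹⁸ J ≈ 8.884×10⁻¹⁸ J.
v_f = √(2·8.884×10⁻¹⁸/4.15×10⁻²⁶) ≈ 2.07×10⁴ m/s.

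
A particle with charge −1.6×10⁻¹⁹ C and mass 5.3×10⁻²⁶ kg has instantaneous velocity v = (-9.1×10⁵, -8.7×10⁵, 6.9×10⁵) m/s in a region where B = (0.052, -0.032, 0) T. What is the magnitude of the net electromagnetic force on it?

|F| ≈ 1.37×10⁻¹⁴ N

v×B = (2.21×10⁴, 3.59×10⁴, 7.44×10⁴) N/C.
F = q v×B = (−1.6×10⁻¹⁹ C)·(2.21×10⁴, 3.59×10⁴, 7.44×10⁴) = (-3.53×10⁻¹⁵, -5.74×10⁻¹⁵, -1.19×10⁻¹⁴) N.
|F| = 1.37×10⁻¹⁴ N.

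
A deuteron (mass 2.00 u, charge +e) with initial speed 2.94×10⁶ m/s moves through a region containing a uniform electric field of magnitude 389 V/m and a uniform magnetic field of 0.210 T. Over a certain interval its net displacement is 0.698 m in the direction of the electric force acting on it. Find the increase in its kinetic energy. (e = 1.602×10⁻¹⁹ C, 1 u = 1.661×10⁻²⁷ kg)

The magnetic force is always ⟂ v and does no work; only the electric force changes KE.
ΔKE = F_E · d = |q|E d = (1.602×10⁻¹⁹)(389)(0.698) ≈ 4.35×10⁻¹⁷ J.

ΔKE ≈ 4.35×10⁻¹⁷ J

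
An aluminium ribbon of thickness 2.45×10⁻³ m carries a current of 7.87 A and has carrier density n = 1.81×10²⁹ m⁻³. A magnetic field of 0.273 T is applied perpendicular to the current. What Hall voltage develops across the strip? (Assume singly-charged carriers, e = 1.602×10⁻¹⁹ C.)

V_H ≈ 3.02×10⁻⁸ V

V_H = IB/(n e t).
V_H = (7.87)(0.273)/((1.81×10²⁹)(1.602×10⁻¹⁹)(2.45×10⁻³)) ≈ 3.02×10⁻⁸ V.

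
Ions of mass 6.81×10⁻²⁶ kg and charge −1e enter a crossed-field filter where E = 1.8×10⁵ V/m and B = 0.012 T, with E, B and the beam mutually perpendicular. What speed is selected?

Straight-line motion ⇒ electric and magnetic forces cancel, so E = vB.
v = E/B = 1.8×10⁵/0.012 = 1.5×10⁷ m/s.
The result is independent of the particle's charge and mass.

v = 1.5×10⁷ m/s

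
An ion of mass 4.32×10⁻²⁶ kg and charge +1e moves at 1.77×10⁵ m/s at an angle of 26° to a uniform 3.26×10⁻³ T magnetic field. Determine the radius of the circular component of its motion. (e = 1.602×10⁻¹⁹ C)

v⊥ = v sinθ = 1.77×10⁵·sin26° ≈ 7.759×10⁴ m/s.
r = m v⊥/(|q|B) = (4.32×10⁻²⁶)(7.759×10⁴)/((1.602×10⁻¹⁹)(3.26×10⁻³)) ≈ 6.42 m.

r ≈ 6.42 m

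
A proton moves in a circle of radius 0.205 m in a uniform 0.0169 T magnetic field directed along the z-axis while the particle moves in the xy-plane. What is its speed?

From |q|vB = mv²/r, v = |q|Br/m.
v = (1.602×10⁻¹⁹)(0.0169)(0.205)/1.673×10⁻²⁷ ≈ 3.32×10⁵ m/s.

v ≈ 3.32×10⁵ m/s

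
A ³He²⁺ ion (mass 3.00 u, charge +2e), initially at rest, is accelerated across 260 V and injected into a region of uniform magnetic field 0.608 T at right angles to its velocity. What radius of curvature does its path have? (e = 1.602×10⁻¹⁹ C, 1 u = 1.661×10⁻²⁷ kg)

r ≈ 4.68×10⁻³ m

Acceleration: |q|V = ½mv² ⇒ v = √(2|q|V/m) = √(2·3.204×10⁻¹⁹·260/4.983×10⁻²⁷) ≈ 1.829×10⁵ m/s.
In the field: r = mv/(|q|B) = (4.983×10⁻²⁷)(1.829×10⁵)/((3.204×10⁻¹⁹)(0.608)) ≈ 4.68×10⁻³ m.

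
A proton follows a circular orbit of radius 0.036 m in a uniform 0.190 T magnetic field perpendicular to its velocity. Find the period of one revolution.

T ≈ 3.45×10⁻⁷ s

The cyclotron period depends only on m, q, B: T = 2πm/(|q|B).
T = 2π(1.673×10⁻²⁷)/((1.602×10⁻¹⁹)(0.190)) ≈ 3.45×10⁻⁷ s.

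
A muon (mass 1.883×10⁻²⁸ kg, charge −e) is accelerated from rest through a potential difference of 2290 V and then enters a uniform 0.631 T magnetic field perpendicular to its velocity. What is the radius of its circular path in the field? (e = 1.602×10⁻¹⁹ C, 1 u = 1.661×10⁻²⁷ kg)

Acceleration: |q|V = ½mv² ⇒ v = √(2|q|V/m) = √(2·1.602×10⁻¹⁹·2290/1.883×10⁻²⁸) ≈ 1.974×10⁶ m/s.
In the field: r = mv/(|q|B) = (1.883×10⁻²⁸)(1.974×10⁶)/((1.602×10⁻¹⁹)(0.631)) ≈ 3.68×10⁻³ m.

r ≈ 3.68×10⁻³ m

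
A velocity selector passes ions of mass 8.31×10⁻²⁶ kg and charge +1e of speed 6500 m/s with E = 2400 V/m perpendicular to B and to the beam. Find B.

Balance of forces in the selector: qE = qvB ⇒ B = E/v.
B = 2400/6500 = 0.37 T.

B = 0.37 T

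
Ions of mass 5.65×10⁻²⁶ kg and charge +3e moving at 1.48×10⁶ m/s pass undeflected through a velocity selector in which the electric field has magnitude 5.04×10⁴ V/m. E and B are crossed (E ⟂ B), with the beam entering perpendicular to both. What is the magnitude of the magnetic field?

Balance of forces in the selector: qE = qvB ⇒ B = E/v.
B = 5.04×10⁴/1.48×10⁶ = 0.0341 T.

B = 0.0341 T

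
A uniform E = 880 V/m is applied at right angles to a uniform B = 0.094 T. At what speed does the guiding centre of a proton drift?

The steady drift has the magnetic force balancing the electric force, so v_d = E/B.
v_d = 880/0.094 = 9400 m/s.

v_d ≈ 9400 m/s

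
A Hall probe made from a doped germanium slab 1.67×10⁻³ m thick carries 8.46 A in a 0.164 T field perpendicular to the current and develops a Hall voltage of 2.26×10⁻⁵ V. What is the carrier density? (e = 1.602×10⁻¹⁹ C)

n ≈ 2.29×10²⁶ m⁻³

From V_H = IB/(n e t), n = IB/(V_H e t).
n = (8.46)(0.164)/((2.26×10⁻⁵)(1.602×10⁻¹⁹)(1.67×10⁻³)) ≈ 2.29×10²⁶ m⁻³.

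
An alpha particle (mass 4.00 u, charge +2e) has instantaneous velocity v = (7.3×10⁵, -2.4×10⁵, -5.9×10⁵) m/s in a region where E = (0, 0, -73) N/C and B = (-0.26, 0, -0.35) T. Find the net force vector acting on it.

v×B = (8.40×10⁴, 4.09×10⁵, -6.24×10⁴) N/C.
E + v×B = (8.40×10⁴, 4.09×10⁵, -6.25×10⁴) N/C.
F = q(E + v×B) = (3.204×10⁻¹⁹ C)·(8.40×10⁴, 4.09×10⁵, -6.25×10⁴) = (2.69×10⁻¹⁴, 1.31×10⁻¹³, -2.00×10⁻¹⁴) N.

F ≈ (2.69×10⁻¹⁴, 1.31×10⁻¹³, -2.00×10⁻¹⁴) N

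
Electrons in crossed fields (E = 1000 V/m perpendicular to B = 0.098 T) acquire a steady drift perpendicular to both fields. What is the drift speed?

v_d ≈ 1.0×10⁴ m/s

The steady drift has the magnetic force balancing the electric force, so v_d = E/B.
v_d = 1000/0.098 = 1.0×10⁴ m/s.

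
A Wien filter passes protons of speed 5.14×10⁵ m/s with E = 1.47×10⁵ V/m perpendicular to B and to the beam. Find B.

Balance of forces in the selector: qE = qvB ⇒ B = E/v.
B = 1.47×10⁵/5.14×10⁵ = 0.286 T.

B = 0.286 T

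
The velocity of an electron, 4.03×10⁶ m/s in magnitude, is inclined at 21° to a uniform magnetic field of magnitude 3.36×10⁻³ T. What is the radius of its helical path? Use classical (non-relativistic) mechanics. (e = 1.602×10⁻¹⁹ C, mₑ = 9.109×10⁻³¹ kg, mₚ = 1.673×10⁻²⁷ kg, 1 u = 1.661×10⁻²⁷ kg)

r ≈ 2.44×10⁻³ m

v⊥ = v sinθ = 4.03×10⁶·sin21° ≈ 1.444×10⁶ m/s.
r = m v⊥/(|q|B) = (9.109×10⁻³¹)(1.444×10⁶)/((1.602×10⁻¹⁹)(3.36×10⁻³)) ≈ 2.44×10⁻³ m.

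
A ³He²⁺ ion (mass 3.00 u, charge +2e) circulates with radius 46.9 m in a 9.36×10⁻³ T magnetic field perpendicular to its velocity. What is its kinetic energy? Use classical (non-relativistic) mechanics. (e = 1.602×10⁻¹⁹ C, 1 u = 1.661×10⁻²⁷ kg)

v = |q|Br/m, then KE = ½mv² = (qBr)²/(2m).
v = (3.204×10⁻¹⁹)(9.36×10⁻³)(46.9)/4.983×10⁻²⁷ ≈ 2.823×10⁷ m/s.
KE = ½(4.983×10⁻²⁷)(2.823×10⁷)² ≈ 1.99×10⁻¹² J = 1.24×10⁷ eV.

KE ≈ 1.24×10⁷ eV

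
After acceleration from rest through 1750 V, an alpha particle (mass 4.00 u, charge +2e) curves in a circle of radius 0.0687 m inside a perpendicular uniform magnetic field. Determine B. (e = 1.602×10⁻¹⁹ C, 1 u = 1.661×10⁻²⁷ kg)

B ≈ 0.124 T

v = √(2|q|V/m) = √(2·3.204×10⁻¹⁹·1750/6.644×10⁻²⁷) ≈ 4.108×10⁵ m/s.
B = mv/(|q|r) = (6.644×10⁻²⁷)(4.108×10⁵)/((3.204×10⁻¹⁹)(0.0687)) ≈ 0.124 T.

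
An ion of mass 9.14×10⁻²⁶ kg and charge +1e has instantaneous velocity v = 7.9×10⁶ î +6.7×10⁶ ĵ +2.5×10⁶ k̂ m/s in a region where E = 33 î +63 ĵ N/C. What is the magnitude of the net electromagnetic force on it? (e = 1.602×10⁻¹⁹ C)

Only an electric field acts, so F = qE = (1.602×10⁻¹⁹ C)·(33.0, 63.0, 0) = (5.29×10⁻¹⁸, 1.01×10⁻¹⁷, 0) N.
|F| = 1.14×10⁻¹⁷ N.

|F| ≈ 1.14×10⁻¹⁷ N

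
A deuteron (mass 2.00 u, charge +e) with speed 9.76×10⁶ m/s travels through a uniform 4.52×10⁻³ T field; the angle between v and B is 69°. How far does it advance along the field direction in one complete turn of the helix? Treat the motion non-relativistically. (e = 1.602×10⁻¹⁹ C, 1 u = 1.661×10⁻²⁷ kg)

v∥ = v cosθ = 9.76×10⁶·cos69° ≈ 3.498×10⁶ m/s.
T = 2πm/(|q|B) = 2π(3.322×10⁻²⁷)/((1.602×10⁻¹⁹)(4.52×10⁻³)) ≈ 2.883×10⁻⁵ s.
pitch = v∥ T = (3.498×10⁶)(2.883×10⁻⁵) ≈ 101 m.

p ≈ 101 m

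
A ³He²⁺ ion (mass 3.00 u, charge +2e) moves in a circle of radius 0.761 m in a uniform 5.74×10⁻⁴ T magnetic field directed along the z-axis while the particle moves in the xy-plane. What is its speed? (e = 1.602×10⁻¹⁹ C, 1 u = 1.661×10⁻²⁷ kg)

v ≈ 2.81×10⁴ m/s

From |q|vB = mv²/r, v = |q|Br/m.
v = (3.204×10⁻¹⁹)(5.74×10⁻⁴)(0.761)/4.983×10⁻²⁷ ≈ 2.81×10⁴ m/s.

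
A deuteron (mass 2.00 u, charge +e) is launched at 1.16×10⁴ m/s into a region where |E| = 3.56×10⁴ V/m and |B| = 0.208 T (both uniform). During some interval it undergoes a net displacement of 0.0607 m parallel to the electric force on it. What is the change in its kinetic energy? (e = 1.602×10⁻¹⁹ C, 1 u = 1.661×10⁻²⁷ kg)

The magnetic force is always ⟂ v and does no work; only the electric force changes KE.
ΔKE = F_E · d = |q|E d = (1.602×10⁻¹⁹)(3.56×10⁴)(0.0607) ≈ 3.46×10⁻¹⁶ J.

ΔKE ≈ 3.46×10⁻¹⁶ J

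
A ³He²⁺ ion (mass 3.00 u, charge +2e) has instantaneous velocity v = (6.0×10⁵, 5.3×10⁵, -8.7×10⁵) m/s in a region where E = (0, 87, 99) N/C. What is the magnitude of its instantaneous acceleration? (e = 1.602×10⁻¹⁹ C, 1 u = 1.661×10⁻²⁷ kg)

|a| ≈ 8.47×10⁹ m/s²

Only an electric field acts, so F = qE = (3.204×10⁻¹⁹ C)·(0, 87.0, 99.0) = (0, 2.79×10⁻¹⁷, 3.17×10⁻¹⁷) N.
|a| = |F|/m = 4.223×10⁻¹⁷/4.983×10⁻²⁷ ≈ 8.47×10⁹ m/s².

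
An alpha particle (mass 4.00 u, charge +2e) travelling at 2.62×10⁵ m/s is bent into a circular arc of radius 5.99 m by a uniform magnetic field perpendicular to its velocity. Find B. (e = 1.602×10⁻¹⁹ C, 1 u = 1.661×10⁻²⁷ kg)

B ≈ 9.07×10⁻⁴ T

From |q|vB = mv²/r, B = mv/(|q|r).
B = (6.644×10⁻²⁷)(2.62×10⁵)/((3.204×10⁻¹⁹)(5.99)) ≈ 9.07×10⁻⁴ T.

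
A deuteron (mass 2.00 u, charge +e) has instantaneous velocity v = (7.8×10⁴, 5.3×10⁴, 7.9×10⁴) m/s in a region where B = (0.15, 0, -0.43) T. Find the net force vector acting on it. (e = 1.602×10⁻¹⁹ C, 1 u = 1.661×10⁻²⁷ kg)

F ≈ (-3.65×10⁻¹⁵, 7.27×10⁻¹⁵, -1.27×10⁻¹⁵) N

v×B = (-2.28×10⁴, 4.54×10⁴, -7950) N/C.
F = q v×B = (1.602×10⁻¹⁹ C)·(-2.28×10⁴, 4.54×10⁴, -7950) = (-3.65×10⁻¹⁵, 7.27×10⁻¹⁵, -1.27×10⁻¹⁵) N.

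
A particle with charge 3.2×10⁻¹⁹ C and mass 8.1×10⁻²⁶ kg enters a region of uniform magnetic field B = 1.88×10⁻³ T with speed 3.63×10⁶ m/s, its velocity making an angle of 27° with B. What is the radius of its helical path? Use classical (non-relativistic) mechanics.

v⊥ = v sinθ = 3.63×10⁶·sin27° ≈ 1.648×10⁶ m/s.
r = m v⊥/(|q|B) = (8.1×10⁻²⁶)(1.648×10⁶)/((3.2×10⁻¹⁹)(1.88×10⁻³)) ≈ 222 m.

r ≈ 222 m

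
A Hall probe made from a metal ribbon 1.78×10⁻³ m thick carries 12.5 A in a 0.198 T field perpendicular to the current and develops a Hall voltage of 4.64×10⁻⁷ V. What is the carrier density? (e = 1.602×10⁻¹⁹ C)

n ≈ 1.87×10²⁸ m⁻³

From V_H = IB/(n e t), n = IB/(V_H e t).
n = (12.5)(0.198)/((4.64×10⁻⁷)(1.602×10⁻¹⁹)(1.78×10⁻³)) ≈ 1.87×10²⁸ m⁻³.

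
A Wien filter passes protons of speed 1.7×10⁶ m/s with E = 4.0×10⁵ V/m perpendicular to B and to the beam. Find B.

Balance of forces in the selector: qE = qvB ⇒ B = E/v.
B = 4.0×10⁵/1.7×10⁶ = 0.24 T.

B = 0.24 T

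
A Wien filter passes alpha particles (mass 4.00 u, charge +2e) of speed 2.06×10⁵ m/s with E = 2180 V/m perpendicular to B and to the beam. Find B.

B = 0.0106 T

Balance of forces in the selector: qE = qvB ⇒ B = E/v.
B = 2180/2.06×10⁵ = 0.0106 T.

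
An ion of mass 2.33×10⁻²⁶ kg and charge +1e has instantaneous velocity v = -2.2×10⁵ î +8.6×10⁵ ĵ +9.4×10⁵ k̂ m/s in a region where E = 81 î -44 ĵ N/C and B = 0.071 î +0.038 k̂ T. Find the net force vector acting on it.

v×B = (3.27×10⁴, 7.51×10⁴, -6.11×10⁴) N/C.
E + v×B = (3.28×10⁴, 7.51×10⁴, -6.11×10⁴) N/C.
F = q(E + v×B) = (1.602×10⁻¹⁹ C)·(3.28×10⁴, 7.51×10⁴, -6.11×10⁴) = (5.25×10⁻¹⁵, 1.20×10⁻¹⁴, -9.78×10⁻¹⁵) N.

F ≈ (5.25×10⁻¹⁵, 1.20×10⁻¹⁴, -9.78×10⁻¹⁵) N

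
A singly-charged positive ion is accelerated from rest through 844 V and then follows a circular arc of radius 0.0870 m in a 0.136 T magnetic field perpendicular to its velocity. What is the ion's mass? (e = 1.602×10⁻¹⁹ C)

m ≈ 1.33×10⁻²⁶ kg

Combine |q|V = ½mv² and r = mv/(|q|B): eliminate v to get m = qB²r²/(2V).
m = (1.602×10⁻¹⁹)(0.136)²(0.0870)²/(2·844) ≈ 1.33×10⁻²⁶ kg.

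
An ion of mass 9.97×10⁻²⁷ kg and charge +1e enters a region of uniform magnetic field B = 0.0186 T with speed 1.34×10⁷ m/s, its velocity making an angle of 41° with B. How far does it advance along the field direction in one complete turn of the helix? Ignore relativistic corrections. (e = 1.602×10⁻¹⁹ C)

v∥ = v cosθ = 1.34×10⁷·cos41° ≈ 1.011×10⁷ m/s.
T = 2πm/(|q|B) = 2π(9.97×10⁻²⁷)/((1.602×10⁻¹⁹)(0.0186)) ≈ 2.102×10⁻⁵ s.
pitch = v∥ T = (1.011×10⁷)(2.102×10⁻⁵) ≈ 213 m.

p ≈ 213 m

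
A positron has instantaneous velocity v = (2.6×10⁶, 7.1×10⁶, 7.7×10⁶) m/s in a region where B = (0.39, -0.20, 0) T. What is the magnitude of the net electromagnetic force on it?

|F| ≈ 7.55×10⁻¹³ N

v×B = (1.54×10⁶, 3.00×10⁶, -3.29×10⁶) N/C.
F = q v×B = (1.602×10⁻¹⁹ C)·(1.54×10⁶, 3.00×10⁶, -3.29×10⁶) = (2.47×10⁻¹³, 4.81×10⁻¹³, -5.27×10⁻¹³) N.
|F| = 7.55×10⁻¹³ N.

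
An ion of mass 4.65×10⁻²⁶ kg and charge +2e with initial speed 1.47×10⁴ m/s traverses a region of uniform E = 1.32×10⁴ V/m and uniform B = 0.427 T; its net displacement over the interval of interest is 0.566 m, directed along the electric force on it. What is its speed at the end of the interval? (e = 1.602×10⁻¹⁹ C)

v_f ≈ 3.21×10⁵ m/s

B does no work; ΔKE = |q|E d.
½mv_f² = ½mv₀² + |q|Ed = ½(4.65×10⁻²⁶)(1.47×10⁴)² + (3.204×10⁻¹⁹)(1.32×10⁴)(0.566) ≈ 5.024×10⁻¹⁸ J + 2.394×10⁻¹⁵ J ≈ 2.399×10⁻¹⁵ J.
v_f = √(2·2.399×10⁻¹⁵/4.65×10⁻²⁶) ≈ 3.21×10⁵ m/s.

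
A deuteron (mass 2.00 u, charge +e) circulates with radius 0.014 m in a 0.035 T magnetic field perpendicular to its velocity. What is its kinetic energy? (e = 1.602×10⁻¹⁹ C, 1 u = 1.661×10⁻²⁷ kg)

v = |q|Br/m, then KE = ½mv² = (qBr)²/(2m).
v = (1.602×10⁻¹⁹)(0.035)(0.014)/3.322×10⁻²⁷ ≈ 2.363×10⁴ m/s.
KE = ½(3.322×10⁻²⁷)(2.363×10⁴)² ≈ 9.3×10⁻¹⁹ J = 5.8 eV.

KE ≈ 5.8 eV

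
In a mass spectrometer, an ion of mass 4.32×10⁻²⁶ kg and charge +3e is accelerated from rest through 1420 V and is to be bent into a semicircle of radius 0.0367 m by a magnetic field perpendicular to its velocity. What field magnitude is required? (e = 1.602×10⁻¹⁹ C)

B ≈ 0.435 T

v = √(2|q|V/m) = √(2·4.806×10⁻¹⁹·1420/4.32×10⁻²⁶) ≈ 1.777×10⁵ m/s.
B = mv/(|q|r) = (4.32×10⁻²⁶)(1.777×10⁵)/((4.806×10⁻¹⁹)(0.0367)) ≈ 0.435 T.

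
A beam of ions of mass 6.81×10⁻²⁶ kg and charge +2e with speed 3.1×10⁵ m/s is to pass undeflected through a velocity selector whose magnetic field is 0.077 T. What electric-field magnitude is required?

E = 2.4×10⁴ V/m

For straight-line motion qE = qvB, so E = vB.
E = 3.1×10⁵ × 0.077 = 2.4×10⁴ V/m.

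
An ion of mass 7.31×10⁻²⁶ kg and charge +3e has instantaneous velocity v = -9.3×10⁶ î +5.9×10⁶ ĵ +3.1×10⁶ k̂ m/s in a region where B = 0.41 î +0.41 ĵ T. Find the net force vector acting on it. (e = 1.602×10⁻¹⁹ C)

v×B = (-1.27×10⁶, 1.27×10⁶, -6.23×10⁶) N/C.
F = q v×B = (4.806×10⁻¹⁹ C)·(-1.27×10⁶, 1.27×10⁶, -6.23×10⁶) = (-6.11×10⁻¹³, 6.11×10⁻¹³, -3.00×10⁻¹²) N.

F ≈ (-6.11×10⁻¹³, 6.11×10⁻¹³, -3.00×10⁻¹²) N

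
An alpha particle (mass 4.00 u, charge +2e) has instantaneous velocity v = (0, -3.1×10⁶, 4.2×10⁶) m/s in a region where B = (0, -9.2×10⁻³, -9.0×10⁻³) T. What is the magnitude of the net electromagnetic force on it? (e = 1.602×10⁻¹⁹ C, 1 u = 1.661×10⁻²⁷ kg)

|F| ≈ 2.13×10⁻¹⁴ N

v×B = (6.65×10⁴, 0, 0) N/C.
F = q v×B = (3.204×10⁻¹⁹ C)·(6.65×10⁴, 0, 0) = (2.13×10⁻¹⁴, 0, 0) N.
|F| = 2.13×10⁻¹⁴ N.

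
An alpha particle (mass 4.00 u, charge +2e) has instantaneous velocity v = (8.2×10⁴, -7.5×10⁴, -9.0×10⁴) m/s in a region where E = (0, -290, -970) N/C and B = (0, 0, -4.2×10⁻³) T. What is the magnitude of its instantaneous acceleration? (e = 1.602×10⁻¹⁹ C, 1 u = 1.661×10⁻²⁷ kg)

v×B = (315, 344, 0) N/C.
E + v×B = (315, 54.4, -970) N/C.
F = q(E + v×B) = (3.204×10⁻¹⁹ C)·(315, 54.4, -970) = (1.01×10⁻¹⁶, 1.74×10⁻¹⁷, -3.11×10⁻¹⁶) N.
|a| = |F|/m = 3.272×10⁻¹⁶/6.644×10⁻²⁷ ≈ 4.93×10¹⁰ m/s².

|a| ≈ 4.93×10¹⁰ m/s²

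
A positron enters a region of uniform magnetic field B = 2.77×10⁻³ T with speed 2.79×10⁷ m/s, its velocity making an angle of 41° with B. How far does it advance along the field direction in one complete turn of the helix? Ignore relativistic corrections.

p ≈ 0.272 m

v∥ = v cosθ = 2.79×10⁷·cos41° ≈ 2.106×10⁷ m/s.
T = 2πm/(|q|B) = 2π(9.109×10⁻³¹)/((1.602×10⁻¹⁹)(2.77×10⁻³)) ≈ 1.290×10⁻⁸ s.
pitch = v∥ T = (2.106×10⁷)(1.290×10⁻⁸) ≈ 0.272 m.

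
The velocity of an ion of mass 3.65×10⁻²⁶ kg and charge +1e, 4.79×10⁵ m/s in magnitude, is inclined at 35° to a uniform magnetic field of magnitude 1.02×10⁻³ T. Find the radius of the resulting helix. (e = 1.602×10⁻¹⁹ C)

v⊥ = v sinθ = 4.79×10⁵·sin35° ≈ 2.747×10⁵ m/s.
r = m v⊥/(|q|B) = (3.65×10⁻²⁶)(2.747×10⁵)/((1.602×10⁻¹⁹)(1.02×10⁻³)) ≈ 61.4 m.

r ≈ 61.4 m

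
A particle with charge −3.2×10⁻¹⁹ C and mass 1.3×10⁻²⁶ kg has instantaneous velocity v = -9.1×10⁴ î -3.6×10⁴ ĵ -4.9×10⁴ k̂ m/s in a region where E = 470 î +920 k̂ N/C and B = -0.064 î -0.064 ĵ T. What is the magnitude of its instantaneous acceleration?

v×B = (-3140, 3140, 3520) N/C.
E + v×B = (-2670, 3140, 4440) N/C.
F = q(E + v×B) = (−3.2×10⁻¹⁹ C)·(-2670, 3140, 4440) = (8.53×10⁻¹⁶, -1.00×10⁻¹⁵, -1.42×10⁻¹⁵) N.
|a| = |F|/m = 1.937×10⁻¹⁵/1.3×10⁻²⁶ ≈ 1.49×10¹¹ m/s².

|a| ≈ 1.49×10¹¹ m/s²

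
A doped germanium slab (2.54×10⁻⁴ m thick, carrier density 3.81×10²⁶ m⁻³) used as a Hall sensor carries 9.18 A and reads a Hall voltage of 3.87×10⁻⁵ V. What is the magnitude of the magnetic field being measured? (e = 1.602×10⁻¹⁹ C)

From V_H = IB/(n e t), B = V_H n e t / I.
B = (3.87×10⁻⁵)(3.81×10²⁶)(1.602×10⁻¹⁹)(2.54×10⁻⁴)/9.18 ≈ 0.0654 T.

B ≈ 0.0654 T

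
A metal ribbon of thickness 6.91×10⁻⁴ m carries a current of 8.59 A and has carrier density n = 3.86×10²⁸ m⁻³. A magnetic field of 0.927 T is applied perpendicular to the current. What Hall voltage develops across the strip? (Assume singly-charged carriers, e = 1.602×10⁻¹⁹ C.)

V_H ≈ 1.86×10⁻⁶ V

V_H = IB/(n e t).
V_H = (8.59)(0.927)/((3.86×10²⁸)(1.602×10⁻¹⁹)(6.91×10⁻⁴)) ≈ 1.86×10⁻⁶ V.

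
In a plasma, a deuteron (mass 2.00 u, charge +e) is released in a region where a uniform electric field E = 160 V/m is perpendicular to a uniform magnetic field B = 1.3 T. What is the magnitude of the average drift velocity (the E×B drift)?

v_d ≈ 120 m/s

The steady drift has the magnetic force balancing the electric force, so v_d = E/B.
v_d = 160/1.3 = 120 m/s.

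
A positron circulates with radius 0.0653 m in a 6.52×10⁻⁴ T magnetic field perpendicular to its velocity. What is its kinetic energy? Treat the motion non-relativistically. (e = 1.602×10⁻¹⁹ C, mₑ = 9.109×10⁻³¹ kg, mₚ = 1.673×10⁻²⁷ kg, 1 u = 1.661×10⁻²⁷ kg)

v = |q|Br/m, then KE = ½mv² = (qBr)²/(2m).
v = (1.602×10⁻¹⁹)(6.52×10⁻⁴)(0.0653)/9.109×10⁻³¹ ≈ 7.488×10⁶ m/s.
KE = ½(9.109×10⁻³¹)(7.488×10⁶)² ≈ 2.55×10⁻¹⁷ J.

KE ≈ 2.55×10⁻¹⁷ J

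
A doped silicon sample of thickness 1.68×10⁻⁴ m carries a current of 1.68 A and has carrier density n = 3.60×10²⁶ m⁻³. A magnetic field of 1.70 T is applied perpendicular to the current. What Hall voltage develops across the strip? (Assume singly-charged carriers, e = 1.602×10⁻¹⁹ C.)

V_H ≈ 2.95×10⁻⁴ V

V_H = IB/(n e t).
V_H = (1.68)(1.70)/((3.60×10²⁶)(1.602×10⁻¹⁹)(1.68×10⁻⁴)) ≈ 2.95×10⁻⁴ V.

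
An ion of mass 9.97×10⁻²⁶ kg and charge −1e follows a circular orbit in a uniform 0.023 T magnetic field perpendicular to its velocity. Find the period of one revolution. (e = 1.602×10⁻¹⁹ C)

The cyclotron period depends only on m, q, B: T = 2πm/(|q|B).
T = 2π(9.97×10⁻²⁶)/((1.602×10⁻¹⁹)(0.023)) ≈ 1.7×10⁻⁴ s.

T ≈ 1.7×10⁻⁴ s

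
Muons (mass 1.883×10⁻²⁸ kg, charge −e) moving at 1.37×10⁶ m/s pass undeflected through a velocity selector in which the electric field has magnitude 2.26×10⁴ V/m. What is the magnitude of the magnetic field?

Balance of forces in the selector: qE = qvB ⇒ B = E/v.
B = 2.26×10⁴/1.37×10⁶ = 0.0165 T.

B = 0.0165 T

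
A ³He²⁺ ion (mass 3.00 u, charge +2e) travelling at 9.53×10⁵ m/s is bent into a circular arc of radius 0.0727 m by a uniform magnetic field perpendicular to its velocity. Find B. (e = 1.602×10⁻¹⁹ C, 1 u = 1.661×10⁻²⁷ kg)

B ≈ 0.204 T

From |q|vB = mv²/r, B = mv/(|q|r).
B = (4.983×10⁻²⁷)(9.53×10⁵)/((3.204×10⁻¹⁹)(0.0727)) ≈ 0.204 T.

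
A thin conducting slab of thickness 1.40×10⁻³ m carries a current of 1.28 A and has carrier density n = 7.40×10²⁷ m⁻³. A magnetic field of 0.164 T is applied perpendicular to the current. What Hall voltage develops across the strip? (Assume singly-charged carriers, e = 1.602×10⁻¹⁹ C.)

V_H ≈ 1.26×10⁻⁷ V

V_H = IB/(n e t).
V_H = (1.28)(0.164)/((7.40×10²⁷)(1.602×10⁻¹⁹)(1.40×10⁻³)) ≈ 1.26×10⁻⁷ V.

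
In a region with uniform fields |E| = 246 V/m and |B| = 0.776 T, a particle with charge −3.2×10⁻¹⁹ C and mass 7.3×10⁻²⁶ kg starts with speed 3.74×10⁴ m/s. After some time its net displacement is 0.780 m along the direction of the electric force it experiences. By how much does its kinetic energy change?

The magnetic force is always ⟂ v and does no work; only the electric force changes KE.
ΔKE = F_E · d = |q|E d = (3.2×10⁻¹⁹)(246)(0.780) ≈ 6.14×10⁻¹⁷ J.

ΔKE ≈ 6.14×10⁻¹⁷ J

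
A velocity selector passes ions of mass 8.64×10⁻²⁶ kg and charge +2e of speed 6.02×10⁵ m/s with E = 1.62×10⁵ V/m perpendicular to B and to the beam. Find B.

B = 0.269 T

Balance of forces in the selector: qE = qvB ⇒ B = E/v.
B = 1.62×10⁵/6.02×10⁵ = 0.269 T.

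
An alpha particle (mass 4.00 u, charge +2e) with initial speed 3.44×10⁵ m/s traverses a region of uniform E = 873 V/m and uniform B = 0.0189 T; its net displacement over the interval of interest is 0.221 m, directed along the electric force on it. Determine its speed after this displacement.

v_f ≈ 3.70×10⁵ m/s

B does no work; ΔKE = |q|E d.
½mv_f² = ½mv₀² + |q|Ed = ½(6.644×10⁻²⁷)(3.44×10⁵)² + (3.204×10⁻¹⁹)(873)(0.221) ≈ 3.931×10⁻¹⁶ J + 6.182×10⁻¹⁷ J ≈ 4.549×10⁻¹⁶ J.
v_f = √(2·4.549×10⁻¹⁶/6.644×10⁻²⁷) ≈ 3.70×10⁵ m/s.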